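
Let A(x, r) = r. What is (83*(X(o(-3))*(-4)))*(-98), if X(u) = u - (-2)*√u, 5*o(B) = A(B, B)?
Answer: -97608/5 + 65072*I*√15/5 ≈ -19522.0 + 50405.0*I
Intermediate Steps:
o(B) = B/5
X(u) = u + 2*√u
(83*(X(o(-3))*(-4)))*(-98) = (83*(((⅕)*(-3) + 2*√((⅕)*(-3)))*(-4)))*(-98) = (83*((-⅗ + 2*√(-⅗))*(-4)))*(-98) = (83*((-⅗ + 2*(I*√15/5))*(-4)))*(-98) = (83*((-⅗ + 2*I*√15/5)*(-4)))*(-98) = (83*(12/5 - 8*I*√15/5))*(-98) = (996/5 - 664*I*√15/5)*(-98) = -97608/5 + 65072*I*√15/5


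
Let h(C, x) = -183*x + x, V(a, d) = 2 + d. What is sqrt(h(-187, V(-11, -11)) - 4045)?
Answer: I*sqrt(2407) ≈ 49.061*I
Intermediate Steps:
h(C, x) = -182*x
sqrt(h(-187, V(-11, -11)) - 4045) = sqrt(-182*(2 - 11) - 4045) = sqrt(-182*(-9) - 4045) = sqrt(1638 - 4045) = sqrt(-2407) = I*sqrt(2407)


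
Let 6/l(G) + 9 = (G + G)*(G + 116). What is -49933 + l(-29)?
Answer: -84137107/1685 ≈ -49933.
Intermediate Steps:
l(G) = 6/(-9 + 2*G*(116 + G)) (l(G) = 6/(-9 + (G + G)*(G + 116)) = 6/(-9 + (2*G)*(116 + G)) = 6/(-9 + 2*G*(116 + G)))
-49933 + l(-29) = -49933 + 6/(-9 + 2*(-29)² + 232*(-29)) = -49933 + 6/(-9 + 2*841 - 6728) = -49933 + 6/(-9 + 1682 - 6728) = -49933 + 6/(-5055) = -49933 + 6*(-1/5055) = -49933 - 2/1685 = -84137107/1685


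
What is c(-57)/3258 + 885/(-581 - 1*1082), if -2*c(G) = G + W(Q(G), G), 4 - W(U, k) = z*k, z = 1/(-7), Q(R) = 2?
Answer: -9913714/18963189 ≈ -0.52279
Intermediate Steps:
z = -⅐ ≈ -0.14286
W(U, k) = 4 + k/7 (W(U, k) = 4 - (-1)*k/7 = 4 + k/7)
c(G) = -2 - 4*G/7 (c(G) = -(G + (4 + G/7))/2 = -(4 + 8*G/7)/2 = -2 - 4*G/7)
c(-57)/3258 + 885/(-581 - 1*1082) = (-2 - 4/7*(-57))/3258 + 885/(-581 - 1*1082) = (-2 + 228/7)*(1/3258) + 885/(-581 - 1082) = (214/7)*(1/3258) + 885/(-1663) = 107/11403 + 885*(-1/1663) = 107/11403 - 885/1663 = -9913714/18963189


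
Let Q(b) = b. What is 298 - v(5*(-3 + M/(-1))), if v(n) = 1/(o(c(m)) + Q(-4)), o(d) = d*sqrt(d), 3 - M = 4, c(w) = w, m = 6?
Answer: 14899/50 - 3*sqrt(6)/100 ≈ 297.91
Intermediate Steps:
M = -1 (M = 3 - 1*4 = 3 - 4 = -1)
o(d) = d**(3/2)
v(n) = 1/(-4 + 6*sqrt(6)) (v(n) = 1/(6**(3/2) - 4) = 1/(6*sqrt(6) - 4) = 1/(-4 + 6*sqrt(6)))
298 - v(5*(-3 + M/(-1))) = 298 - (1/50 + 3*sqrt(6)/100) = 298 + (-1/50 - 3*sqrt(6)/100) = 14899/50 - 3*sqrt(6)/100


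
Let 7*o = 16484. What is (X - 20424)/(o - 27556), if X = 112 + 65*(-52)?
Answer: 41461/44102 ≈ 0.94012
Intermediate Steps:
X = -3268 (X = 112 - 3380 = -3268)
o = 16484/7 (o = (1/7)*16484 = 16484/7 ≈ 2354.9)
(X - 20424)/(o - 27556) = (-3268 - 20424)/(16484/7 - 27556) = -23692/(-176408/7) = -23692*(-7/176408) = 41461/44102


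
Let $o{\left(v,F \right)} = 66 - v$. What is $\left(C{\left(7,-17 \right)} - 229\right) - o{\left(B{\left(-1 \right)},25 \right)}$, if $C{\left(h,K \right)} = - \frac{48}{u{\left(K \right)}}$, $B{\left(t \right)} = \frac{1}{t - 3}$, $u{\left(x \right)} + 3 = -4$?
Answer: $- \frac{8075}{28} \approx -288.39$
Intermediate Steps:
$u{\left(x \right)} = -7$ ($u{\left(x \right)} = -3 - 4 = -7$)
$B{\left(t \right)} = \frac{1}{-3 + t}$
$C{\left(h,K \right)} = \frac{48}{7}$ ($C{\left(h,K \right)} = - \frac{48}{-7} = \left(-48\right) \left(- \frac{1}{7}\right) = \frac{48}{7}$)
$\left(C{\left(7,-17 \right)} - 229\right) - o{\left(B{\left(-1 \right)},25 \right)} = \left(\frac{48}{7} - 229\right) - \left(66 - \frac{1}{-3 - 1}\right) = - \frac{1555}{7} - \left(66 - \frac{1}{-4}\right) = - \frac{1555}{7} - \left(66 - - \frac{1}{4}\right) = - \frac{1555}{7} - \left(66 + \frac{1}{4}\right) = - \frac{1555}{7} - \frac{265}{4} = - \frac{8075}{28}$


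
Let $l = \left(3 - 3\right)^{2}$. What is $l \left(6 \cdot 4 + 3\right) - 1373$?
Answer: $-1373$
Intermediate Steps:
$l = 0$ ($l = 0^{2} = 0$)
$l \left(6 \cdot 4 + 3\right) - 1373 = 0 \left(6 \cdot 4 + 3\right) - 1373 = 0 \left(24 + 3\right) - 1373 = 0 \cdot 27 - 1373 = 0 - 1373 = -1373$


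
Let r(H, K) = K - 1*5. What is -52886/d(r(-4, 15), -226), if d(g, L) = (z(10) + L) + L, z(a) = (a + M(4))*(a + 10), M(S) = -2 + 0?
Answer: 26443/146 ≈ 181.12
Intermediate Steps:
M(S) = -2
z(a) = (-2 + a)*(10 + a) (z(a) = (a - 2)*(a + 10) = (-2 + a)*(10 + a))
r(H, K) = -5 + K (r(H, K) = K - 5 = -5 + K)
d(g, L) = 160 + 2*L (d(g, L) = ((-20 + 10**2 + 8*10) + L) + L = ((-20 + 100 + 80) + L) + L = (160 + L) + L = 160 + 2*L)
-52886/d(r(-4, 15), -226) = -52886/(160 + 2*(-226)) = -52886/(160 - 452) = -52886/(-292) = -52886*(-1/292) = 26443/146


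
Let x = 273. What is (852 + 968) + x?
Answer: 2093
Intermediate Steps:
(852 + 968) + x = (852 + 968) + 273 = 1820 + 273 = 2093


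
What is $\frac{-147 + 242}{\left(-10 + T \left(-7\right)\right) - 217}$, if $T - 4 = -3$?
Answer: $- \frac{95}{234} \approx -0.40598$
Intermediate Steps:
$T = 1$ ($T = 4 - 3 = 1$)
$\frac{-147 + 242}{\left(-10 + T \left(-7\right)\right) - 217} = \frac{-147 + 242}{\left(-10 + 1 \left(-7\right)\right) - 217} = \frac{95}{\left(-10 - 7\right) - 217} = \frac{95}{-17 - 217} = \frac{95}{-234} = 95 \left(- \frac{1}{234}\right) = - \frac{95}{234}$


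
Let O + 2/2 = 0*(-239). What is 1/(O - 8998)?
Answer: -1/8999 ≈ -0.00011112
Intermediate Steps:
O = -1 (O = -1 + 0*(-239) = -1 + 0 = -1)
1/(O - 8998) = 1/(-1 - 8998) = 1/(-8999) = -1/8999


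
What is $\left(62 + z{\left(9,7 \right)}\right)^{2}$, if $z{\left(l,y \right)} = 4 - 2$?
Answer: $4096$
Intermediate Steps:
$z{\left(l,y \right)} = 2$
$\left(62 + z{\left(9,7 \right)}\right)^{2} = \left(62 + 2\right)^{2} = 64^{2} = 4096$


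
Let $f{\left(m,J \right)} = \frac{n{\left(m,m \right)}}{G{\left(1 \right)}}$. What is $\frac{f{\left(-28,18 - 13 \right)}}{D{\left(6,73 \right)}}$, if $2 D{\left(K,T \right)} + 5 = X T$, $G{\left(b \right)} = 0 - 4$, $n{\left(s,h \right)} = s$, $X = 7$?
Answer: $\frac{7}{253} \approx 0.027668$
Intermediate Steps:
$G{\left(b \right)} = -4$
$f{\left(m,J \right)} = - \frac{m}{4}$ ($f{\left(m,J \right)} = \frac{m}{-4} = m \left(- \frac{1}{4}\right) = - \frac{m}{4}$)
$D{\left(K,T \right)} = - \frac{5}{2} + \frac{7 T}{2}$
$\frac{f{\left(-28,18 - 13 \right)}}{D{\left(6,73 \right)}} = \frac{\left(- \frac{1}{4}\right) \left(-28\right)}{- \frac{5}{2} + \frac{7}{2} \cdot 73} = \frac{7}{- \frac{5}{2} + \frac{511}{2}} = \frac{7}{253}$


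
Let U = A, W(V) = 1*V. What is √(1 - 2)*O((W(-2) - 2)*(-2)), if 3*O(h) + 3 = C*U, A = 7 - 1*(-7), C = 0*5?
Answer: -I ≈ -1.0*I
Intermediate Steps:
W(V) = V
C = 0
A = 14 (A = 7 + 7 = 14)
U = 14
O(h) = -1 (O(h) = -1 + (0*14)/3 = -1 + (⅓)*0 = -1 + 0 = -1)
√(1 - 2)*O((W(-2) - 2)*(-2)) = √(1 - 2)*(-1) = √(-1)*(-1) = I*(-1) = -I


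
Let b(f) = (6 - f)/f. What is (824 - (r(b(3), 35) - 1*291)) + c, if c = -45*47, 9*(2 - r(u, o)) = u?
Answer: -9017/9 ≈ -1001.9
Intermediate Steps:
b(f) = (6 - f)/f
r(u, o) = 2 - u/9
c = -2115
(824 - (r(b(3), 35) - 1*291)) + c = (824 - ((2 - (6 - 1*3)/(9*3)) - 1*291)) - 2115 = (824 - ((2 - (6 - 3)/27) - 291)) - 2115 = (824 - ((2 - 3/27) - 291)) - 2115 = (824 - ((2 - ⅑*1) - 291)) - 2115 = (824 - ((2 - ⅑) - 291)) - 2115 = (824 - (17/9 - 291)) - 2115 = (824 - 1*(-2602/9)) - 2115 = (824 + 2602/9) - 2115 = 10018/9 - 2115 = -9017/9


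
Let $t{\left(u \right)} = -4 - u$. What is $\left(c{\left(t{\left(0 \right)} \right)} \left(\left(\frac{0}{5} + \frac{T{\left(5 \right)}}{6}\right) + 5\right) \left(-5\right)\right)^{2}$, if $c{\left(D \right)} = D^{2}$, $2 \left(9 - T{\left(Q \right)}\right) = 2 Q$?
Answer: $\frac{1849600}{9} \approx 2.0551 \cdot 10^{5}$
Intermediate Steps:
$T{\left(Q \right)} = 9 - Q$ ($T{\left(Q \right)} = 9 - \frac{2 Q}{2} = 9 - Q$)
$\left(c{\left(t{\left(0 \right)} \right)} \left(\left(\frac{0}{5} + \frac{T{\left(5 \right)}}{6}\right) + 5\right) \left(-5\right)\right)^{2} = \left(\left(-4 - 0\right)^{2} \left(\left(\frac{0}{5} + \frac{9 - 5}{6}\right) + 5\right) \left(-5\right)\right)^{2} = \left(\left(-4 + 0\right)^{2} \left(\left(0 \cdot \frac{1}{5} + \left(9 - 5\right) \frac{1}{6}\right) + 5\right) \left(-5\right)\right)^{2} = \left(\left(-4\right)^{2} \left(\left(0 + 4 \cdot \frac{1}{6}\right) + 5\right) \left(-5\right)\right)^{2} = \left(16 \left(\left(0 + \frac{2}{3}\right) + 5\right) \left(-5\right)\right)^{2} = \left(16 \left(\frac{2}{3} + 5\right) \left(-5\right)\right)^{2} = \left(16 \cdot \frac{17}{3} \left(-5\right)\right)^{2} = \left(16 \left(- \frac{85}{3}\right)\right)^{2} = \left(- \frac{1360}{3}\right)^{2} = \frac{1849600}{9}$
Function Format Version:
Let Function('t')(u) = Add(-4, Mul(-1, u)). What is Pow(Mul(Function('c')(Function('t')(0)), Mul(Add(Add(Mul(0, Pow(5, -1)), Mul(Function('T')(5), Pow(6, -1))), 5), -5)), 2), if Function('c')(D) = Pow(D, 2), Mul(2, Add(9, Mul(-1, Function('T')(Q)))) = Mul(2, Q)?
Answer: Rational(1849600, 9) ≈ 2.0551e+5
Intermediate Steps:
Function('T')(Q) = Add(9, Mul(-1, Q)) (Function('T')(Q) = Add(9, Mul(Rational(-1, 2), Mul(2, Q))) = Add(9, Mul(-1, Q)))
Pow(Mul(Function('c')(Function('t')(0)), Mul(Add(Add(Mul(0, Pow(5, -1)), Mul(Function('T')(5), Pow(6, -1))), 5), -5)), 2) = Pow(Mul(Pow(Add(-4, Mul(-1, 0)), 2), Mul(Add(Add(Mul(0, Pow(5, -1)), Mul(Add(9, Mul(-1, 5)), Pow(6, -1))), 5), -5)), 2) = Pow(Mul(Pow(Add(-4, 0), 2), Mul(Add(Add(Mul(0, Rational(1, 5)), Mul(Add(9, -5), Rational(1, 6))), 5), -5)), 2) = Pow(Mul(Pow(-4, 2), Mul(Add(Add(0, Mul(4, Rational(1, 6))), 5), -5)), 2) = Pow(Mul(16, Mul(Add(Add(0, Rational(2, 3)), 5), -5)), 2) = Pow(Mul(16, Mul(Add(Rational(2, 3), 5), -5)), 2) = Pow(Mul(16, Mul(Rational(17, 3), -5)), 2) = Pow(Mul(16, Rational(-85, 3)), 2) = Pow(Rational(-1360, 3), 2) = Rational(1849600, 9)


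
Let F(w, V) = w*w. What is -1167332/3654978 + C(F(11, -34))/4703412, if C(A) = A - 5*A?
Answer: -228842181089/716286141039 ≈ -0.31948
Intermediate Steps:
F(w, V) = w²
C(A) = -4*A
-1167332/3654978 + C(F(11, -34))/4703412 = -1167332/3654978 - 4*11²/4703412 = -1167332*1/3654978 - 4*121*(1/4703412) = -583666/1827489 - 484*1/4703412 = -583666/1827489 - 121/1175853 = -228842181089/716286141039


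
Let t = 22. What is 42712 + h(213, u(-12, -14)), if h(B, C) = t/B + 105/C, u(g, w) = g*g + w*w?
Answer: 618646577/14484 ≈ 42712.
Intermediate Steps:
u(g, w) = g² + w²
h(B, C) = 22/B + 105/C
42712 + h(213, u(-12, -14)) = 42712 + (22/213 + 105/((-12)² + (-14)²)) = 42712 + (22*(1/213) + 105/(144 + 196)) = 42712 + (22/213 + 105/340) = 42712 + (22/213 + 105*(1/340)) = 42712 + (22/213 + 21/68) = 42712 + 5969/14484 = 618646577/14484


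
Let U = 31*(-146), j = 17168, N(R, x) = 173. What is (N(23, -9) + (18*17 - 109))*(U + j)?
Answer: 4677540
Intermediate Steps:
U = -4526
(N(23, -9) + (18*17 - 109))*(U + j) = (173 + (18*17 - 109))*(-4526 + 17168) = (173 + (306 - 109))*12642 = (173 + 197)*12642 = 370*12642 = 4677540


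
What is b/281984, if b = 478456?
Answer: 59807/35248 ≈ 1.6967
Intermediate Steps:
b/281984 = 478456/281984 = 478456*(1/281984) = 59807/35248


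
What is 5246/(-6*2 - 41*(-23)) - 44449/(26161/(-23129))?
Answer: 957261958057/24355891 ≈ 39303.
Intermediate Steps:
5246/(-6*2 - 41*(-23)) - 44449/(26161/(-23129)) = 5246/(-12 + 943) - 44449/(26161*(-1/23129)) = 5246/931 - 44449/(-26161/23129) = 5246*(1/931) - 44449*(-23129/26161) = 5246/931 + 1028060921/26161 = 957261958057/24355891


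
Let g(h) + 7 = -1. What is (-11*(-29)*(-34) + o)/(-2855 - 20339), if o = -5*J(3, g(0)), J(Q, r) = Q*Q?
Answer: 10891/23194 ≈ 0.46956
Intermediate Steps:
g(h) = -8 (g(h) = -7 - 1 = -8)
J(Q, r) = Q²
o = -45 (o = -5*3² = -5*9 = -45)
(-11*(-29)*(-34) + o)/(-2855 - 20339) = (-11*(-29)*(-34) - 45)/(-2855 - 20339) = (319*(-34) - 45)/(-23194) = (-10846 - 45)*(-1/23194) = -10891*(-1/23194) = 10891/23194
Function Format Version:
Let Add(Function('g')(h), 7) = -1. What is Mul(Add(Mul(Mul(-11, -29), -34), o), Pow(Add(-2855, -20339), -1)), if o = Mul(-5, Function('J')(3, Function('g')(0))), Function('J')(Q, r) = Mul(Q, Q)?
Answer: Rational(10891, 23194) ≈ 0.46956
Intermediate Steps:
Function('g')(h) = -8 (Function('g')(h) = Add(-7, -1) = -8)
Function('J')(Q, r) = Pow(Q, 2)
o = -45 (o = Mul(-5, Pow(3, 2)) = Mul(-5, 9) = -45)
Mul(Add(Mul(Mul(-11, -29), -34), o), Pow(Add(-2855, -20339), -1)) = Mul(Add(Mul(Mul(-11, -29), -34), -45), Pow(Add(-2855, -20339), -1)) = Mul(Add(Mul(319, -34), -45), Pow(-23194, -1)) = Mul(Add(-10846, -45), Rational(-1, 23194)) = Mul(-10891, Rational(-1, 23194)) = Rational(10891, 23194)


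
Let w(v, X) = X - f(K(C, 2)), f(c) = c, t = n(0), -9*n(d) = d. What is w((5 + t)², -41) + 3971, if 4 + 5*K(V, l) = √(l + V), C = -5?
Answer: 19654/5 - I*√3/5 ≈ 3930.8 - 0.34641*I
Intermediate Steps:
n(d) = -d/9
t = 0 (t = -⅑*0 = 0)
K(V, l) = -⅘ + √(V + l)/5 (K(V, l) = -⅘ + √(l + V)/5 = -⅘ + √(V + l)/5)
w(v, X) = ⅘ + X - I*√3/5 (w(v, X) = X - (-⅘ + √(-5 + 2)/5) = X - (-⅘ + √(-3)/5) = X - (-⅘ + (I*√3)/5) = X - (-⅘ + I*√3/5) = X + (⅘ - I*√3/5) = ⅘ + X - I*√3/5)
w((5 + t)², -41) + 3971 = (⅘ - 41 - I*√3/5) + 3971 = (-201/5 - I*√3/5) + 3971 = 19654/5 - I*√3/5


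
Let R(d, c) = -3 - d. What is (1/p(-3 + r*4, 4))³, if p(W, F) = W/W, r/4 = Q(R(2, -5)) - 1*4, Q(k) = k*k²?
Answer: 1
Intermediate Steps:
Q(k) = k³
r = -516 (r = 4*((-3 - 1*2)³ - 1*4) = 4*((-3 - 2)³ - 4) = 4*((-5)³ - 4) = 4*(-125 - 4) = 4*(-129) = -516)
p(W, F) = 1
(1/p(-3 + r*4, 4))³ = (1/1)³ = 1³ = 1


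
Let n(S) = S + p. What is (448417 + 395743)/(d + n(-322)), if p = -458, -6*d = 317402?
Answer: -2532480/161041 ≈ -15.726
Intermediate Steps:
d = -158701/3 (d = -⅙*317402 = -158701/3 ≈ -52900.)
n(S) = -458 + S (n(S) = S - 458 = -458 + S)
(448417 + 395743)/(d + n(-322)) = (448417 + 395743)/(-158701/3 + (-458 - 322)) = 844160/(-158701/3 - 780) = 844160/(-161041/3) = 844160*(-3/161041) = -2532480/161041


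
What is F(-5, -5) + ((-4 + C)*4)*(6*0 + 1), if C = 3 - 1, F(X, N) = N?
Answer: -13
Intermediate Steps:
C = 2
F(-5, -5) + ((-4 + C)*4)*(6*0 + 1) = -5 + ((-4 + 2)*4)*(6*0 + 1) = -5 + (-2*4)*(0 + 1) = -5 - 8*1 = -5 - 8 = -13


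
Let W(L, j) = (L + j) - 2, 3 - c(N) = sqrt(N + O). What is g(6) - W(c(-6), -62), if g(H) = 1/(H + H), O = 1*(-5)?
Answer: 733/12 + I*sqrt(11) ≈ 61.083 + 3.3166*I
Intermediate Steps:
O = -5
c(N) = 3 - sqrt(-5 + N) (c(N) = 3 - sqrt(N - 5) = 3 - sqrt(-5 + N))
W(L, j) = -2 + L + j
g(H) = 1/(2*H)
g(6) - W(c(-6), -62) = (1/2)/6 - (-2 + (3 - sqrt(-5 - 6)) - 62) = (1/2)*(1/6) - (-2 + (3 - sqrt(-11)) - 62) = 1/12 - (-2 + (3 - I*sqrt(11)) - 62) = 1/12 - (-61 - I*sqrt(11)) = 1/12 + (61 + I*sqrt(11)) = 733/12 + I*sqrt(11)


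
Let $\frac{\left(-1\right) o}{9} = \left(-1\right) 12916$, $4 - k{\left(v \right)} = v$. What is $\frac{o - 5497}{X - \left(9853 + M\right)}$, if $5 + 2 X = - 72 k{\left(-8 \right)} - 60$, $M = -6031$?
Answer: $- \frac{221494}{8573} \approx -25.836$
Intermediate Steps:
$k{\left(v \right)} = 4 - v$
$X = - \frac{929}{2}$ ($X = - \frac{5}{2} + \frac{- 72 \left(4 - -8\right) - 60}{2} = - \frac{5}{2} + \frac{- 72 \left(4 + 8\right) - 60}{2} = - \frac{5}{2} + \frac{\left(-72\right) 12 - 60}{2} = - \frac{5}{2} + \frac{-864 - 60}{2} = - \frac{5}{2} + \frac{1}{2} \left(-924\right) = - \frac{5}{2} - 462 = - \frac{929}{2} \approx -464.5$)
$o = 116244$ ($o = - 9 \left(\left(-1\right) 12916\right) = \left(-9\right) \left(-12916\right) = 116244$)
$\frac{o - 5497}{X - \left(9853 + M\right)} = \frac{116244 - 5497}{- \frac{929}{2} - 3822} = \frac{110747}{- \frac{929}{2} + \left(-9853 + 6031\right)} = \frac{110747}{- \frac{929}{2} - 3822} = \frac{110747}{- \frac{8573}{2}} = 110747 \left(- \frac{2}{8573}\right) = - \frac{221494}{8573}$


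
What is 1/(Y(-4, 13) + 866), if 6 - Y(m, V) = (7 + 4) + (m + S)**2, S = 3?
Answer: 1/860 ≈ 0.0011628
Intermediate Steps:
Y(m, V) = -5 - (3 + m)**2 (Y(m, V) = 6 - ((7 + 4) + (m + 3)**2) = 6 - (11 + (3 + m)**2) = 6 + (-11 - (3 + m)**2) = -5 - (3 + m)**2)
1/(Y(-4, 13) + 866) = 1/((-5 - (3 - 4)**2) + 866) = 1/((-5 - 1*(-1)**2) + 866) = 1/((-5 - 1*1) + 866) = 1/((-5 - 1) + 866) = 1/(-6 + 866) = 1/860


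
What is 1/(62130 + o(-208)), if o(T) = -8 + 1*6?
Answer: 1/62128 ≈ 1.6096e-5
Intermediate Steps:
o(T) = -2 (o(T) = -8 + 6 = -2)
1/(62130 + o(-208)) = 1/(62130 - 2) = 1/62128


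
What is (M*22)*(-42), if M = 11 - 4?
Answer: -6468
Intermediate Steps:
M = 7
(M*22)*(-42) = (7*22)*(-42) = 154*(-42) = -6468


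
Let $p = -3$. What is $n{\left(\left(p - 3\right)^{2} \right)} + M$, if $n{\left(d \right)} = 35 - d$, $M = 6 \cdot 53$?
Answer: $317$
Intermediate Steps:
$M = 318$
$n{\left(\left(p - 3\right)^{2} \right)} + M = \left(35 - \left(-3 - 3\right)^{2}\right) + 318 = \left(35 - \left(-6\right)^{2}\right) + 318 = \left(35 - 36\right) + 318 = -1 + 318 = 317$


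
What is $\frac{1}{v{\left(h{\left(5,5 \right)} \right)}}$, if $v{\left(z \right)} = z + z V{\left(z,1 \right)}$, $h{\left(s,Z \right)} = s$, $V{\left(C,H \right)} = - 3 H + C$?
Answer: $\frac{1}{15} \approx 0.066667$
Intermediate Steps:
$V{\left(C,H \right)} = C - 3 H$
$v{\left(z \right)} = z + z \left(-3 + z\right)$ ($v{\left(z \right)} = z + z \left(z - 3\right) = z + z \left(-3 + z\right)$)
$\frac{1}{v{\left(h{\left(5,5 \right)} \right)}} = \frac{1}{5 \left(-2 + 5\right)} = \frac{1}{5 \cdot 3} = \frac{1}{15}$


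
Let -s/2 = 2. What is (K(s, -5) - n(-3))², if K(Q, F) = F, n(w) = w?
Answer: 4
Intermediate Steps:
s = -4 (s = -2*2 = -4)
(K(s, -5) - n(-3))² = (-5 - 1*(-3))² = (-5 + 3)² = (-2)² = 4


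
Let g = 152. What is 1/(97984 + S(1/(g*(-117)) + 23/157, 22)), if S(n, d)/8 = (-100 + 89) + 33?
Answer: 1/98160 ≈ 1.0187e-5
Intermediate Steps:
S(n, d) = 176 (S(n, d) = 8*((-100 + 89) + 33) = 8*(-11 + 33) = 8*22 = 176)
1/(97984 + S(1/(g*(-117)) + 23/157, 22)) = 1/(97984 + 176) = 1/98160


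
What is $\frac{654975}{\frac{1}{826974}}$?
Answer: $541647295650$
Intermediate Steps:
$\frac{654975}{\frac{1}{826974}} = 654975 \frac{1}{\frac{1}{826974}} = 654975 \cdot 826974 = 541647295650$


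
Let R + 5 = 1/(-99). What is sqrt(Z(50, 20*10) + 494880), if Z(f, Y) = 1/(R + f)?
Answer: sqrt(9817487287026)/4454 ≈ 703.48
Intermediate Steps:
R = -496/99 (R = -5 + 1/(-99) = -5 - 1/99 = -496/99 ≈ -5.0101)
Z(f, Y) = 1/(-496/99 + f)
sqrt(Z(50, 20*10) + 494880) = sqrt(99/(-496 + 99*50) + 494880) = sqrt(99/(-496 + 4950) + 494880) = sqrt(99/4454 + 494880) = sqrt(2204195619/4454) = sqrt(9817487287026)/4454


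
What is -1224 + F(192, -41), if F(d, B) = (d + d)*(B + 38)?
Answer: -2376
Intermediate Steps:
F(d, B) = 2*d*(38 + B) (F(d, B) = (2*d)*(38 + B) = 2*d*(38 + B))
-1224 + F(192, -41) = -1224 + 2*192*(38 - 41) = -1224 + 2*192*(-3) = -1224 - 1152 = -2376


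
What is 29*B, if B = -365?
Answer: -10585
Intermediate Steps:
29*B = 29*(-365) = -10585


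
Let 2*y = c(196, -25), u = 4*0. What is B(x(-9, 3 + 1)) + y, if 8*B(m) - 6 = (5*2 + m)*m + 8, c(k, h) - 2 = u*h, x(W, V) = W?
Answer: 13/8 ≈ 1.6250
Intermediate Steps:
u = 0
c(k, h) = 2 (c(k, h) = 2 + 0*h = 2 + 0 = 2)
y = 1 (y = (½)*2 = 1)
B(m) = 7/4 + m*(10 + m)/8 (B(m) = ¾ + ((5*2 + m)*m + 8)/8 = ¾ + ((10 + m)*m + 8)/8 = ¾ + (m*(10 + m) + 8)/8 = ¾ + (8 + m*(10 + m))/8 = ¾ + (1 + m*(10 + m)/8) = 7/4 + m*(10 + m)/8)
B(x(-9, 3 + 1)) + y = (7/4 + (⅛)*(-9)² + (5/4)*(-9)) + 1 = (7/4 + (⅛)*81 - 45/4) + 1 = (7/4 + 81/8 - 45/4) + 1 = 5/8 + 1 = 13/8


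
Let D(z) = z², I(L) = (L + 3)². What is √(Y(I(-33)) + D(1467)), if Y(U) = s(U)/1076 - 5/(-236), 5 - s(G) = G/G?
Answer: √2168347119176247/31742 ≈ 1467.0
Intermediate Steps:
I(L) = (3 + L)²
s(G) = 4 (s(G) = 5 - G/G = 5 - 1*1 = 5 - 1 = 4)
Y(U) = 1581/63484 (Y(U) = 4/1076 - 5/(-236) = 4*(1/1076) - 5*(-1/236) = 1/269 + 5/236 = 1581/63484)
√(Y(I(-33)) + D(1467)) = √(1581/63484 + 1467²) = √(1581/63484 + 2152089) = √(136623219657/63484) = √2168347119176247/31742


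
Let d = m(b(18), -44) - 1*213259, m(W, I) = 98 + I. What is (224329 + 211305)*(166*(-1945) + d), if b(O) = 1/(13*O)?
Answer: -233532496550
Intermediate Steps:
b(O) = 1/(13*O)
d = -213205 (d = (98 - 44) - 1*213259 = 54 - 213259 = -213205)
(224329 + 211305)*(166*(-1945) + d) = (224329 + 211305)*(166*(-1945) - 213205) = 435634*(-322870 - 213205) = 435634*(-536075) = -233532496550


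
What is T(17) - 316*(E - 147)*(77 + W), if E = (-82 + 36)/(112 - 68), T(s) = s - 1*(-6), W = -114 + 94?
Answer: 29332795/11 ≈ 2.6666e+6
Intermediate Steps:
W = -20
T(s) = 6 + s (T(s) = s + 6 = 6 + s)
E = -23/22 (E = -46/44 = -46*1/44 = -23/22 ≈ -1.0455)
T(17) - 316*(E - 147)*(77 + W) = (6 + 17) - 316*(-23/22 - 147)*(77 - 20) = 23 - (-514606)*57/11 = 23 - 316*(-185649/22) = 23 + 29332542/11 = 29332795/11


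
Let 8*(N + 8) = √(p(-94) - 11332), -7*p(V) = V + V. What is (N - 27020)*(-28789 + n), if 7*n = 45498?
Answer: 4217043700/7 - 156025*I*√34622/98 ≈ 6.0243e+8 - 2.9624e+5*I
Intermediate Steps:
n = 45498/7 (n = (⅐)*45498 = 45498/7 ≈ 6499.7)
p(V) = -2*V/7 (p(V) = -(V + V)/7 = -2*V/7)
N = -8 + I*√34622/14 (N = -8 + √(-2/7*(-94) - 11332)/8 = -8 + √(188/7 - 11332)/8 = -8 + √(-79136/7)/8 = -8 + (4*I*√34622/7)/8 = -8 + I*√34622/14 ≈ -8.0 + 13.291*I)
(N - 27020)*(-28789 + n) = ((-8 + I*√34622/14) - 27020)*(-28789 + 45498/7) = (-27028 + I*√34622/14)*(-156025/7) = 4217043700/7 - 156025*I*√34622/98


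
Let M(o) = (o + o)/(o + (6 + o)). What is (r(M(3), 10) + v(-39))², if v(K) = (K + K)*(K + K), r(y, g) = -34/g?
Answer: 924342409/25 ≈ 3.6974e+7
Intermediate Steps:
M(o) = 2*o/(6 + 2*o) (M(o) = (2*o)/(6 + 2*o) = 2*o/(6 + 2*o))
v(K) = 4*K² (v(K) = (2*K)*(2*K) = 4*K²)
(r(M(3), 10) + v(-39))² = (-34/10 + 4*(-39)²)² = (-34*⅒ + 4*1521)² = (-17/5 + 6084)² = (30403/5)² = 924342409/25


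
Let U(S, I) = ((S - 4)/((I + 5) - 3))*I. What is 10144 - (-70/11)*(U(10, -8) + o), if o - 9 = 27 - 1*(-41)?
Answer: 117534/11 ≈ 10685.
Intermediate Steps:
o = 77 (o = 9 + (27 - 1*(-41)) = 9 + (27 + 41) = 9 + 68 = 77)
U(S, I) = I*(-4 + S)/(2 + I) (U(S, I) = ((-4 + S)/((5 + I) - 3))*I = ((-4 + S)/(2 + I))*I = I*(-4 + S)/(2 + I))
10144 - (-70/11)*(U(10, -8) + o) = 10144 - (-70/11)*(-8*(-4 + 10)/(2 - 8) + 77) = 10144 - (-70*1/11)*(-8*6/(-6) + 77) = 10144 - (-70)*(-8*(-⅙)*6 + 77)/11 = 10144 - (-70)*(8 + 77)/11 = 10144 - (-70)*85/11 = 10144 - 1*(-5950/11) = 10144 + 5950/11 = 117534/11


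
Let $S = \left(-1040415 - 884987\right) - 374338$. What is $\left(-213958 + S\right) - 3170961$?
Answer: $-5684659$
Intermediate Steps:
$S = -2299740$ ($S = -1925402 - 374338 = -2299740$)
$\left(-213958 + S\right) - 3170961 = \left(-213958 - 2299740\right) - 3170961 = -2513698 - 3170961 = -5684659$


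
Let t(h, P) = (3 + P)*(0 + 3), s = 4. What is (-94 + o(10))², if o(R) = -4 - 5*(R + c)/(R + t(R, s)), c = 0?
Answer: 9535744/961 ≈ 9922.7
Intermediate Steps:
t(h, P) = 9 + 3*P (t(h, P) = (3 + P)*3 = 9 + 3*P)
o(R) = -4 - 5*R/(21 + R) (o(R) = -4 - 5*(R + 0)/(R + (9 + 3*4)) = -4 - 5*R/(R + (9 + 12)) = -4 - 5*R/(R + 21) = -4 - 5*R/(21 + R))
(-94 + o(10))² = (-94 + 3*(-28 - 3*10)/(21 + 10))² = (-94 + 3*(-28 - 30)/31)² = (-94 + 3*(1/31)*(-58))² = (-94 - 174/31)² = (-3088/31)² = 9535744/961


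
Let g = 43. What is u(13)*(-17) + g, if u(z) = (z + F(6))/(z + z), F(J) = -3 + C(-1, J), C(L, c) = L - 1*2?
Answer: 999/26 ≈ 38.423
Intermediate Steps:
C(L, c) = -2 + L (C(L, c) = L - 2 = -2 + L)
F(J) = -6 (F(J) = -3 + (-2 - 1) = -3 - 3 = -6)
u(z) = (-6 + z)/(2*z) (u(z) = (z - 6)/(z + z) = (-6 + z)/((2*z)) = (-6 + z)*(1/(2*z)) = (-6 + z)/(2*z))
u(13)*(-17) + g = ((1/2)*(-6 + 13)/13)*(-17) + 43 = ((1/2)*(1/13)*7)*(-17) + 43 = (7/26)*(-17) + 43 = -119/26 + 43 = 999/26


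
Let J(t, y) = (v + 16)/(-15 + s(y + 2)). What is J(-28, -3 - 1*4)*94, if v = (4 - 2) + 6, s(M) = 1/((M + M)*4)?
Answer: -90240/601 ≈ -150.15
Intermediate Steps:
s(M) = 1/(8*M) (s(M) = (1/4)/(2*M) = (1/(2*M))*(1/4) = 1/(8*M))
v = 8 (v = 2 + 6 = 8)
J(t, y) = 24/(-15 + 1/(8*(2 + y))) (J(t, y) = (8 + 16)/(-15 + 1/(8*(y + 2))) = 24/(-15 + 1/(8*(2 + y))))
J(-28, -3 - 1*4)*94 = (192*(-2 - (-3 - 1*4))/(239 + 120*(-3 - 1*4)))*94 = (192*(-2 - (-3 - 4))/(239 + 120*(-3 - 4)))*94 = (192*(-2 - 1*(-7))/(239 + 120*(-7)))*94 = (192*(-2 + 7)/(239 - 840))*94 = (192*5/(-601))*94 = (192*(-1/601)*5)*94 = -960/601*94 = -90240/601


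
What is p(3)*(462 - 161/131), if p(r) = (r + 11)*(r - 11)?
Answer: -6760432/131 ≈ -51606.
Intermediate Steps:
p(r) = (-11 + r)*(11 + r) (p(r) = (11 + r)*(-11 + r) = (-11 + r)*(11 + r))
p(3)*(462 - 161/131) = (-121 + 3**2)*(462 - 161/131) = (-121 + 9)*(462 - 161*1/131) = -112*(462 - 161/131) = -112*60361/131 = -6760432/131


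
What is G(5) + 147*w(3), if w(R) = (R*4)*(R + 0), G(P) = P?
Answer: 5297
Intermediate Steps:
w(R) = 4*R**2 (w(R) = (4*R)*R = 4*R**2)
G(5) + 147*w(3) = 5 + 147*(4*3**2) = 5 + 147*(4*9) = 5 + 147*36 = 5 + 5292 = 5297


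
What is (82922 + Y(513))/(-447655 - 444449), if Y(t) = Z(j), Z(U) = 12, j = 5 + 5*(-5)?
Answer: -41467/446052 ≈ -0.092965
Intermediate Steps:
j = -20 (j = 5 - 25 = -20)
Y(t) = 12
(82922 + Y(513))/(-447655 - 444449) = (82922 + 12)/(-447655 - 444449) = 82934/(-892104) = 82934*(-1/892104) = -41467/446052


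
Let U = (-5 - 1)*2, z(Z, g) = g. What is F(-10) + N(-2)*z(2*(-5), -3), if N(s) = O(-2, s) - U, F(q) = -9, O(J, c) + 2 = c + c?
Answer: -27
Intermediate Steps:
O(J, c) = -2 + 2*c (O(J, c) = -2 + (c + c) = -2 + 2*c)
U = -12 (U = -6*2 = -12)
N(s) = 10 + 2*s (N(s) = (-2 + 2*s) - 1*(-12) = (-2 + 2*s) + 12 = 10 + 2*s)
F(-10) + N(-2)*z(2*(-5), -3) = -9 + (10 + 2*(-2))*(-3) = -9 + (10 - 4)*(-3) = -9 + 6*(-3) = -9 - 18 = -27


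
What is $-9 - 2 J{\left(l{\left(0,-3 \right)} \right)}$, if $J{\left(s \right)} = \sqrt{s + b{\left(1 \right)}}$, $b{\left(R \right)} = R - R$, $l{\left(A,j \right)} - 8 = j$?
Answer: $-9 - 2 \sqrt{5} \approx -13.472$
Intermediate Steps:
$l{\left(A,j \right)} = 8 + j$
$b{\left(R \right)} = 0$
$J{\left(s \right)} = \sqrt{s}$ ($J{\left(s \right)} = \sqrt{s + 0} = \sqrt{s}$)
$-9 - 2 J{\left(l{\left(0,-3 \right)} \right)} = -9 - 2 \sqrt{8 - 3} = -9 - 2 \sqrt{5}$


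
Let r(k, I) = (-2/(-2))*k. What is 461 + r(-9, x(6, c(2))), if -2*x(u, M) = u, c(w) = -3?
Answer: 452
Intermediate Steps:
x(u, M) = -u/2
r(k, I) = k (r(k, I) = (-2*(-1/2))*k = 1*k = k)
461 + r(-9, x(6, c(2))) = 461 - 9 = 452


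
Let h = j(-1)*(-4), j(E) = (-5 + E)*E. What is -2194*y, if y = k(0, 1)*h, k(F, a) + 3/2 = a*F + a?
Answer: -26328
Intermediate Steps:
j(E) = E*(-5 + E)
k(F, a) = -3/2 + a + F*a (k(F, a) = -3/2 + (a*F + a) = -3/2 + (F*a + a) = -3/2 + (a + F*a) = -3/2 + a + F*a)
h = -24 (h = -(-5 - 1)*(-4) = -1*(-6)*(-4) = 6*(-4) = -24)
y = 12 (y = (-3/2 + 1 + 0*1)*(-24) = (-3/2 + 1 + 0)*(-24) = -½*(-24) = 12)
-2194*y = -2194*12 = -26328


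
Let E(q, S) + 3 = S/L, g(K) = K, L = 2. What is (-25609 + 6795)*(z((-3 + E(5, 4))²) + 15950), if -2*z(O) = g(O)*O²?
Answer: -261552228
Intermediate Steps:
E(q, S) = -3 + S/2
z(O) = -O³/2 (z(O) = -O*O²/2 = -O³/2)
(-25609 + 6795)*(z((-3 + E(5, 4))²) + 15950) = (-25609 + 6795)*(-(-3 + (-3 + (½)*4))⁶/2 + 15950) = -18814*(-(-3 + (-3 + 2))⁶/2 + 15950) = -18814*(-(-3 - 1)⁶/2 + 15950) = -18814*(-((-4)²)³/2 + 15950) = -18814*(-½*16³ + 15950) = -18814*(-½*4096 + 15950) = -18814*(-2048 + 15950) = -18814*13902 = -261552228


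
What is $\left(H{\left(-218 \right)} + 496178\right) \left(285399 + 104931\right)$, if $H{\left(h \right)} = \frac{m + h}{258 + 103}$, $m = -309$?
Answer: $\frac{69915804601230}{361} \approx 1.9367 \cdot 10^{11}$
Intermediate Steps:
$H{\left(h \right)} = - \frac{309}{361} + \frac{h}{361}$ ($H{\left(h \right)} = \frac{-309 + h}{258 + 103} = \frac{-309 + h}{361} = \left(-309 + h\right) \frac{1}{361} = - \frac{309}{361} + \frac{h}{361}$)
$\left(H{\left(-218 \right)} + 496178\right) \left(285399 + 104931\right) = \left(\left(- \frac{309}{361} + \frac{1}{361} \left(-218\right)\right) + 496178\right) \left(285399 + 104931\right) = \left(\left(- \frac{309}{361} - \frac{218}{361}\right) + 496178\right) 390330 = \left(- \frac{527}{361} + 496178\right) 390330 = \frac{179119731}{361} \cdot 390330 = \frac{69915804601230}{361}$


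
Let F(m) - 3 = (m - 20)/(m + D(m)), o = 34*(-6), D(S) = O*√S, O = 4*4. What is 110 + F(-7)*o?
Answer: -137534/263 - 88128*I*√7/1841 ≈ -522.94 - 126.65*I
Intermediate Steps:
O = 16
D(S) = 16*√S
o = -204
F(m) = 3 + (-20 + m)/(m + 16*√m) (F(m) = 3 + (m - 20)/(m + 16*√m) = 3 + (-20 + m)/(m + 16*√m))
110 + F(-7)*o = 110 + (4*(-5 - 7 + 12*√(-7))/(-7 + 16*√(-7)))*(-204) = 110 + (4*(-5 - 7 + 12*(I*√7))/(-7 + 16*(I*√7)))*(-204) = 110 + (4*(-5 - 7 + 12*I*√7)/(-7 + 16*I*√7))*(-204) = 110 + (4*(-12 + 12*I*√7)/(-7 + 16*I*√7))*(-204) = 110 - 816*(-12 + 12*I*√7)/(-7 + 16*I*√7)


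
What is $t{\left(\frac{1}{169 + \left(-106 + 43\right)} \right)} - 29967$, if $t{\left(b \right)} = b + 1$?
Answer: $- \frac{3176395}{106} \approx -29966.0$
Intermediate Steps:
$t{\left(b \right)} = 1 + b$
$t{\left(\frac{1}{169 + \left(-106 + 43\right)} \right)} - 29967 = \left(1 + \frac{1}{169 + \left(-106 + 43\right)}\right) - 29967 = \left(1 + \frac{1}{169 - 63}\right) - 29967 = \left(1 + \frac{1}{106}\right) - 29967 = \frac{107}{106} - 29967 = - \frac{3176395}{106}$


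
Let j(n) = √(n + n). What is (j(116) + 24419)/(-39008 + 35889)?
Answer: -24419/3119 - 2*√58/3119 ≈ -7.8340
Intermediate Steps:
j(n) = √2*√n (j(n) = √(2*n) = √2*√n)
(j(116) + 24419)/(-39008 + 35889) = (√2*√116 + 24419)/(-39008 + 35889) = (√2*(2*√29) + 24419)/(-3119) = (2*√58 + 24419)*(-1/3119) = (24419 + 2*√58)*(-1/3119) = -24419/3119 - 2*√58/3119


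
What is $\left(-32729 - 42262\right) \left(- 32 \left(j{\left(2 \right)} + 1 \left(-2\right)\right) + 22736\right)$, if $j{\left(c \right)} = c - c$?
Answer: $-1709794800$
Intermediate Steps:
$j{\left(c \right)} = 0$
$\left(-32729 - 42262\right) \left(- 32 \left(j{\left(2 \right)} + 1 \left(-2\right)\right) + 22736\right) = \left(-32729 - 42262\right) \left(- 32 \left(0 + 1 \left(-2\right)\right) + 22736\right) = - 74991 \left(- 32 \left(0 - 2\right) + 22736\right) = - 74991 \left(\left(-32\right) \left(-2\right) + 22736\right) = - 74991 \left(64 + 22736\right) = \left(-74991\right) 22800 = -1709794800$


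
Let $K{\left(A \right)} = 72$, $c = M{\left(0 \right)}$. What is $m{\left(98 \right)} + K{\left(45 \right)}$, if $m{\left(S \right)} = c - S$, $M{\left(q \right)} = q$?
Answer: $-26$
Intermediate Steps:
$c = 0$
$m{\left(S \right)} = - S$ ($m{\left(S \right)} = 0 - S = - S$)
$m{\left(98 \right)} + K{\left(45 \right)} = \left(-1\right) 98 + 72 = -98 + 72 = -26$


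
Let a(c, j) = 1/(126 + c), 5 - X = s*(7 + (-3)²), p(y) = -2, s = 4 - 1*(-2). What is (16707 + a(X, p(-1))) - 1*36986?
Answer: -709764/35 ≈ -20279.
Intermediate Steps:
s = 6 (s = 4 + 2 = 6)
X = -91 (X = 5 - 6*(7 + (-3)²) = 5 - 6*(7 + 9) = 5 - 6*16 = 5 - 1*96 = 5 - 96 = -91)
(16707 + a(X, p(-1))) - 1*36986 = (16707 + 1/(126 - 91)) - 1*36986 = (16707 + 1/35) - 36986 = 584746/35 - 36986 = -709764/35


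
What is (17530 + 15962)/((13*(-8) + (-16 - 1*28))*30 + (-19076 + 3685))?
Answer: -33492/19831 ≈ -1.6889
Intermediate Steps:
(17530 + 15962)/((13*(-8) + (-16 - 1*28))*30 + (-19076 + 3685)) = 33492/((-104 + (-16 - 28))*30 - 15391) = 33492/((-104 - 44)*30 - 15391) = 33492/(-148*30 - 15391) = 33492/(-4440 - 15391) = 33492/(-19831) = 33492*(-1/19831) = -33492/19831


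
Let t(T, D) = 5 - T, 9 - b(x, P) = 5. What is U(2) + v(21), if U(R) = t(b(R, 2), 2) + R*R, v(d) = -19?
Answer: -14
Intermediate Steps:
b(x, P) = 4 (b(x, P) = 9 - 1*5 = 9 - 5 = 4)
U(R) = 1 + R² (U(R) = (5 - 1*4) + R*R = (5 - 4) + R² = 1 + R²)
U(2) + v(21) = (1 + 2²) - 19 = (1 + 4) - 19 = 5 - 19 = -14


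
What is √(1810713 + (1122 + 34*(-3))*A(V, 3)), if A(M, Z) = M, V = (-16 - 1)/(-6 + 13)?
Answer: √88603557/7 ≈ 1344.7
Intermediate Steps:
V = -17/7 ≈ -2.4286
√(1810713 + (1122 + 34*(-3))*A(V, 3)) = √(1810713 + (1122 + 34*(-3))*(-17/7)) = √(1810713 + (1122 - 102)*(-17/7)) = √(1810713 + 1020*(-17/7)) = √(1810713 - 17340/7) = √(12657651/7) = √88603557/7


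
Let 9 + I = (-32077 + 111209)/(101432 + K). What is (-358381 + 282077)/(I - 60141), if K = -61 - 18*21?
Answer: 3853084936/3037324909 ≈ 1.2686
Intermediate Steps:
K = -439 (K = -61 - 378 = -439)
I = -829805/100993 (I = -9 + (-32077 + 111209)/(101432 - 439) = -9 + 79132/100993 = -829805/100993 ≈ -8.2165)
(-358381 + 282077)/(I - 60141) = (-358381 + 282077)/(-829805/100993 - 60141) = -76304/(-6074649818/100993) = -76304*(-100993/6074649818) = 3853084936/3037324909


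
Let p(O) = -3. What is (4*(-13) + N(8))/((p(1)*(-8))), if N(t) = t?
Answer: -11/6 ≈ -1.8333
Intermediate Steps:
(4*(-13) + N(8))/((p(1)*(-8))) = (4*(-13) + 8)/((-3*(-8))) = (-52 + 8)/24 = (1/24)*(-44) = -11/6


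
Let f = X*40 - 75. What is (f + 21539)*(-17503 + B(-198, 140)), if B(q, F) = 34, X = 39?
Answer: -402206256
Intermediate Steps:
f = 1485 (f = 39*40 - 75 = 1560 - 75 = 1485)
(f + 21539)*(-17503 + B(-198, 140)) = (1485 + 21539)*(-17503 + 34) = 23024*(-17469) = -402206256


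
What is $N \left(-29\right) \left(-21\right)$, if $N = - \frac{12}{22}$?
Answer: $- \frac{3654}{11} \approx -332.18$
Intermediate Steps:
$N = - \frac{6}{11}$ ($N = \left(-12\right) \frac{1}{22} = - \frac{6}{11} \approx -0.54545$)
$N \left(-29\right) \left(-21\right) = \left(- \frac{6}{11}\right) \left(-29\right) \left(-21\right) = \frac{174}{11} \left(-21\right) = - \frac{3654}{11}$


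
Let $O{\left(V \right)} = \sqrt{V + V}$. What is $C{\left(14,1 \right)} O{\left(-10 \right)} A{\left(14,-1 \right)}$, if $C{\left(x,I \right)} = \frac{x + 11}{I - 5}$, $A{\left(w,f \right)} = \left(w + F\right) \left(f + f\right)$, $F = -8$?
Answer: $150 i \sqrt{5} \approx 335.41 i$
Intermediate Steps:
$A{\left(w,f \right)} = 2 f \left(-8 + w\right)$ ($A{\left(w,f \right)} = \left(w - 8\right) \left(f + f\right) = \left(-8 + w\right) 2 f = 2 f \left(-8 + w\right)$)
$C{\left(x,I \right)} = \frac{11 + x}{-5 + I}$
$O{\left(V \right)} = \sqrt{2} \sqrt{V}$ ($O{\left(V \right)} = \sqrt{2 V} = \sqrt{2} \sqrt{V}$)
$C{\left(14,1 \right)} O{\left(-10 \right)} A{\left(14,-1 \right)} = \frac{11 + 14}{-5 + 1} \sqrt{2} \sqrt{-10} \cdot 2 \left(-1\right) \left(-8 + 14\right) = \frac{1}{-4} \cdot 25 \sqrt{2} i \sqrt{10} \cdot 2 \left(-1\right) 6 = \left(- \frac{1}{4}\right) 25 \cdot 2 i \sqrt{5} \left(-12\right) = - \frac{25 \cdot 2 i \sqrt{5}}{4} \left(-12\right) = - \frac{25 i \sqrt{5}}{2} \left(-12\right) = 150 i \sqrt{5}$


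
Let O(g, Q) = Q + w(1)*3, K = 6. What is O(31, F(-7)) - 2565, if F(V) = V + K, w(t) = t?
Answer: -2563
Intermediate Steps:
F(V) = 6 + V (F(V) = V + 6 = 6 + V)
O(g, Q) = 3 + Q (O(g, Q) = Q + 1*3 = Q + 3 = 3 + Q)
O(31, F(-7)) - 2565 = (3 + (6 - 7)) - 2565 = (3 - 1) - 2565 = 2 - 2565 = -2563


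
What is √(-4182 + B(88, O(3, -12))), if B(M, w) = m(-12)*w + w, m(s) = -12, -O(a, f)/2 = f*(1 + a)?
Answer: 3*I*√582 ≈ 72.374*I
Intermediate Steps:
O(a, f) = -2*f*(1 + a)
B(M, w) = -11*w (B(M, w) = -12*w + w = -11*w)
√(-4182 + B(88, O(3, -12))) = √(-4182 - (-22)*(-12)*(1 + 3)) = √(-4182 - (-22)*(-12)*4) = √(-4182 - 11*96) = √(-4182 - 1056) = √(-5238) = 3*I*√582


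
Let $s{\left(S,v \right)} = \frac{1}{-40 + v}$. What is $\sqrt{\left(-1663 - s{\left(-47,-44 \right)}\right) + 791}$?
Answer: $\frac{i \sqrt{1538187}}{42} \approx 29.529 i$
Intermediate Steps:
$\sqrt{\left(-1663 - s{\left(-47,-44 \right)}\right) + 791} = \sqrt{\left(-1663 - \frac{1}{-40 - 44}\right) + 791} = \sqrt{\left(-1663 - \frac{1}{-84}\right) + 791} = \sqrt{\left(-1663 - - \frac{1}{84}\right) + 791} = \sqrt{\left(-1663 + \frac{1}{84}\right) + 791} = \sqrt{- \frac{139691}{84} + 791} = \sqrt{- \frac{73247}{84}} = \frac{i \sqrt{1538187}}{42}$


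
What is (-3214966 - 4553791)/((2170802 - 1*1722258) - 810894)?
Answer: 7768757/362350 ≈ 21.440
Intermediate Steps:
(-3214966 - 4553791)/((2170802 - 1*1722258) - 810894) = -7768757/((2170802 - 1722258) - 810894) = -7768757/(448544 - 810894) = -7768757/(-362350) = -7768757*(-1/362350) = 7768757/362350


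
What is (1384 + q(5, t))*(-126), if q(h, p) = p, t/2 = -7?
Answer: -172620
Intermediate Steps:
t = -14 (t = 2*(-7) = -14)
(1384 + q(5, t))*(-126) = (1384 - 14)*(-126) = 1370*(-126) = -172620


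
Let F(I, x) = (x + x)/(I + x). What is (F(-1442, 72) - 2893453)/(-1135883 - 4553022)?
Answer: 1982015377/3896899925 ≈ 0.50861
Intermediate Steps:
F(I, x) = 2*x/(I + x) (F(I, x) = (2*x)/(I + x) = 2*x/(I + x))
(F(-1442, 72) - 2893453)/(-1135883 - 4553022) = (2*72/(-1442 + 72) - 2893453)/(-1135883 - 4553022) = (2*72/(-1370) - 2893453)/(-5688905) = (2*72*(-1/1370) - 2893453)*(-1/5688905) = (-72/685 - 2893453)*(-1/5688905) = -1982015377/685*(-1/5688905) = 1982015377/3896899925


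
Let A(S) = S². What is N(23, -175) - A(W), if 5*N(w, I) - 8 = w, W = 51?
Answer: -12974/5 ≈ -2594.8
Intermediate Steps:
N(w, I) = 8/5 + w/5
N(23, -175) - A(W) = (8/5 + (⅕)*23) - 1*51² = (8/5 + 23/5) - 1*2601 = 31/5 - 2601 = -12974/5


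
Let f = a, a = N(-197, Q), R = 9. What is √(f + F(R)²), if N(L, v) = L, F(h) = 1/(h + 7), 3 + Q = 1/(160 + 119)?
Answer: I*√50431/16 ≈ 14.036*I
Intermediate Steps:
Q = -836/279 (Q = -3 + 1/(160 + 119) = -3 + 1/279 = -836/279 ≈ -2.9964)
F(h) = 1/(7 + h)
a = -197
f = -197
√(f + F(R)²) = √(-197 + (1/(7 + 9))²) = √(-197 + (1/16)²) = √(-197 + 1/256) = √(-50431/256) = I*√50431/16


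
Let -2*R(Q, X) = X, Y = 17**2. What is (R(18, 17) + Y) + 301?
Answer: 1163/2 ≈ 581.50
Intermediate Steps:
Y = 289
R(Q, X) = -X/2
(R(18, 17) + Y) + 301 = (-1/2*17 + 289) + 301 = (-17/2 + 289) + 301 = 561/2 + 301 = 1163/2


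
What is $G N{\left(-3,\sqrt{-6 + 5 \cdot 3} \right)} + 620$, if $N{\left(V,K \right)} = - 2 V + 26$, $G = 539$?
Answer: $17868$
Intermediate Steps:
$N{\left(V,K \right)} = 26 - 2 V$
$G N{\left(-3,\sqrt{-6 + 5 \cdot 3} \right)} + 620 = 539 \left(26 - -6\right) + 620 = 539 \left(26 + 6\right) + 620 = 539 \cdot 32 + 620 = 17248 + 620 = 17868$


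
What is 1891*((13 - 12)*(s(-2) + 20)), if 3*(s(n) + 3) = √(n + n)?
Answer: 32147 + 3782*I/3 ≈ 32147.0 + 1260.7*I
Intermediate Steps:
s(n) = -3 + √2*√n/3 (s(n) = -3 + √(n + n)/3 = -3 + √(2*n)/3 = -3 + (√2*√n)/3 = -3 + √2*√n/3)
1891*((13 - 12)*(s(-2) + 20)) = 1891*((13 - 12)*((-3 + √2*√(-2)/3) + 20)) = 1891*(1*((-3 + √2*(I*√2)/3) + 20)) = 1891*(1*((-3 + 2*I/3) + 20)) = 1891*(1*(17 + 2*I/3)) = 1891*(17 + 2*I/3) = 32147 + 3782*I/3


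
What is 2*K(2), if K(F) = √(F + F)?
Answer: 4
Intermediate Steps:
K(F) = √2*√F (K(F) = √(2*F) = √2*√F)
2*K(2) = 2*(√2*√2) = 2*2 = 4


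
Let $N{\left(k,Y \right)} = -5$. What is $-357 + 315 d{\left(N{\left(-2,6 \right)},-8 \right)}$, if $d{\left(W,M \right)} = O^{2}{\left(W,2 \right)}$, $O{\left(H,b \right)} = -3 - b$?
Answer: $7518$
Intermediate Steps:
$d{\left(W,M \right)} = 25$ ($d{\left(W,M \right)} = \left(-3 - 2\right)^{2} = \left(-5\right)^{2} = 25$)
$-357 + 315 d{\left(N{\left(-2,6 \right)},-8 \right)} = -357 + 315 \cdot 25 = -357 + 7875 = 7518$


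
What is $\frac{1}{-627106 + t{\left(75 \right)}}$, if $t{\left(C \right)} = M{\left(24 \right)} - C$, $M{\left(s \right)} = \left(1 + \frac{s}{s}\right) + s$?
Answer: $- \frac{1}{627155} \approx -1.5945 \cdot 10^{-6}$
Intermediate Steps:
$M{\left(s \right)} = 2 + s$ ($M{\left(s \right)} = \left(1 + 1\right) + s = 2 + s$)
$t{\left(C \right)} = 26 - C$ ($t{\left(C \right)} = \left(2 + 24\right) - C = 26 - C$)
$\frac{1}{-627106 + t{\left(75 \right)}} = \frac{1}{-627106 + \left(26 - 75\right)} = \frac{1}{-627106 - 49} = \frac{1}{-627155} = - \frac{1}{627155}$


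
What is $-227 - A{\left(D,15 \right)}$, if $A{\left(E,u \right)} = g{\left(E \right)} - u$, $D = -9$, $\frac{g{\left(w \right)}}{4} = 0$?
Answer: $-212$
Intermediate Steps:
$g{\left(w \right)} = 0$ ($g{\left(w \right)} = 4 \cdot 0 = 0$)
$A{\left(E,u \right)} = - u$ ($A{\left(E,u \right)} = 0 - u = - u$)
$-227 - A{\left(D,15 \right)} = -227 - \left(-1\right) 15 = -227 - -15 = -227 + 15 = -212$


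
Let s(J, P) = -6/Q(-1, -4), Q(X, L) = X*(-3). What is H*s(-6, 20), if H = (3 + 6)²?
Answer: -162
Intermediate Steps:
Q(X, L) = -3*X
H = 81 (H = 9² = 81)
s(J, P) = -2 (s(J, P) = -6/((-3*(-1))) = -6/3 = -6*⅓ = -2)
H*s(-6, 20) = 81*(-2) = -162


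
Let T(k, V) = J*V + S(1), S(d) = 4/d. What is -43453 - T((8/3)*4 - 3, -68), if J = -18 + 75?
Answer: -39581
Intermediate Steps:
J = 57
T(k, V) = 4 + 57*V (T(k, V) = 57*V + 4/1 = 57*V + 4*1 = 57*V + 4 = 4 + 57*V)
-43453 - T((8/3)*4 - 3, -68) = -43453 - (4 + 57*(-68)) = -43453 - (4 - 3876) = -43453 - 1*(-3872) = -43453 + 3872 = -39581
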